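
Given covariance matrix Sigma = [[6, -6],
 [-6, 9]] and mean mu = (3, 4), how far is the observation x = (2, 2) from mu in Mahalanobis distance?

Step 1 — centre the observation: (x - mu) = (-1, -2).

Step 2 — invert Sigma. det(Sigma) = 6·9 - (-6)² = 18.
  Sigma^{-1} = (1/det) · [[d, -b], [-b, a]] = [[0.5, 0.3333],
 [0.3333, 0.3333]].

Step 3 — form the quadratic (x - mu)^T · Sigma^{-1} · (x - mu):
  Sigma^{-1} · (x - mu) = (-1.1667, -1).
  (x - mu)^T · [Sigma^{-1} · (x - mu)] = (-1)·(-1.1667) + (-2)·(-1) = 3.1667.

Step 4 — take square root: d = √(3.1667) ≈ 1.7795.

d(x, mu) = √(3.1667) ≈ 1.7795


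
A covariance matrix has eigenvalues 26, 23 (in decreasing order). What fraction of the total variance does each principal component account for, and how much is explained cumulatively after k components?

Step 1 — total variance = trace(Sigma) = Σ λ_i = 26 + 23 = 49.

Step 2 — fraction explained by component i = λ_i / Σ λ:
  PC1: 26/49 = 0.5306
  PC2: 23/49 = 0.4694

Step 3 — cumulative fraction after k components = (λ_1 + ... + λ_k) / Σ λ:
  k = 1: 26/49 = 0.5306
  k = 2: (26 + 23)/49 = 49/49 = 1

Summary (fraction, with percent):

explained: PC1 0.5306 (53.06%), PC2 0.4694 (46.94%);  cumulative: 0.5306, 1


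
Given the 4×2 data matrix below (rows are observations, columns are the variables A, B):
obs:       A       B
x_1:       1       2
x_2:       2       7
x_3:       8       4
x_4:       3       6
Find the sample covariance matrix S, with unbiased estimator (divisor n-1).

Step 1 — column means:
  mean(A) = (1 + 2 + 8 + 3) / 4 = 14/4 = 3.5
  mean(B) = (2 + 7 + 4 + 6) / 4 = 19/4 = 4.75

Step 2 — sample covariance S[i,j] = (1/(n-1)) · Σ_k (x_{k,i} - mean_i) · (x_{k,j} - mean_j), with n-1 = 3.
  S[A,A] = ((-2.5)·(-2.5) + (-1.5)·(-1.5) + (4.5)·(4.5) + (-0.5)·(-0.5)) / 3 = 29/3 = 9.6667
  S[A,B] = ((-2.5)·(-2.75) + (-1.5)·(2.25) + (4.5)·(-0.75) + (-0.5)·(1.25)) / 3 = -0.5/3 = -0.1667
  S[B,B] = ((-2.75)·(-2.75) + (2.25)·(2.25) + (-0.75)·(-0.75) + (1.25)·(1.25)) / 3 = 14.75/3 = 4.9167

S is symmetric (S[j,i] = S[i,j]). Assembling:

S = [[9.6667, -0.1667],
 [-0.1667, 4.9167]]


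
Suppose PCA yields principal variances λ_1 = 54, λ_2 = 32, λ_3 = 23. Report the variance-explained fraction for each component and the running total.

Step 1 — total variance = trace(Sigma) = Σ λ_i = 54 + 32 + 23 = 109.

Step 2 — fraction explained by component i = λ_i / Σ λ:
  PC1: 54/109 = 0.4954
  PC2: 32/109 = 0.2936
  PC3: 23/109 = 0.211

Step 3 — cumulative fraction after k components = (λ_1 + ... + λ_k) / Σ λ:
  k = 1: 54/109 = 0.4954
  k = 2: (54 + 32)/109 = 86/109 = 0.789
  k = 3: (54 + 32 + 23)/109 = 109/109 = 1

Summary (fraction, with percent):

explained: PC1 0.4954 (49.54%), PC2 0.2936 (29.36%), PC3 0.211 (21.1%);  cumulative: 0.4954, 0.789, 1


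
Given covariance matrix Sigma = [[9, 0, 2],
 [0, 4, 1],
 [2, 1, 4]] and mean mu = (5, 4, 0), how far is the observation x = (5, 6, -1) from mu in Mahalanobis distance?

Step 1 — centre the observation: (x - mu) = (0, 2, -1).

Step 2 — invert Sigma (cofactor / det for 3×3, or solve directly):
  Sigma^{-1} = [[0.1261, 0.0168, -0.0672],
 [0.0168, 0.2689, -0.0756],
 [-0.0672, -0.0756, 0.3025]].

Step 3 — form the quadratic (x - mu)^T · Sigma^{-1} · (x - mu):
  Sigma^{-1} · (x - mu) = (0.1008, 0.6134, -0.4538).
  (x - mu)^T · [Sigma^{-1} · (x - mu)] = (0)·(0.1008) + (2)·(0.6134) + (-1)·(-0.4538) = 1.6807.

Step 4 — take square root: d = √(1.6807) ≈ 1.2964.

d(x, mu) = √(1.6807) ≈ 1.2964


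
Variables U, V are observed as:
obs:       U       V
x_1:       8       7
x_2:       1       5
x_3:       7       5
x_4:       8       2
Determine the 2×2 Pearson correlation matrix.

Step 1 — column means:
  mean(U) = (8 + 1 + 7 + 8) / 4 = 24/4 = 6
  mean(V) = (7 + 5 + 5 + 2) / 4 = 19/4 = 4.75

Step 2 — sample variances and covariances s[i,j] = (1/(n-1)) · Σ_k (x_{k,i} - mean_i) · (x_{k,j} - mean_j), with n-1 = 3:
  s[U,U] = ((2)·(2) + (-5)·(-5) + (1)·(1) + (2)·(2)) / 3 = 34/3 = 11.3333
  s[U,V] = ((2)·(2.25) + (-5)·(0.25) + (1)·(0.25) + (2)·(-2.75)) / 3 = -2/3 = -0.6667
  s[V,V] = ((2.25)·(2.25) + (0.25)·(0.25) + (0.25)·(0.25) + (-2.75)·(-2.75)) / 3 = 12.75/3 = 4.25
  Sample standard deviations s_i = √(s[i,i]):
  s(U) = √(11.3333) = 3.3665
  s(V) = √(4.25) = 2.0616

Step 3 — r_{ij} = s_{ij} / (s_i · s_j):
  r[U,U] = 1 (diagonal).
  r[U,V] = -0.6667 / (3.3665 · 2.0616) = -0.6667 / 6.9402 = -0.0961
  r[V,V] = 1 (diagonal).

R is symmetric with unit diagonal. Assembling:

R = [[1, -0.0961],
 [-0.0961, 1]]


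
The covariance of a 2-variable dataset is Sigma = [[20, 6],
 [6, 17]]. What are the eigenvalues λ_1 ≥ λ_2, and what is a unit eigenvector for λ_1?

Step 1 — characteristic polynomial of 2×2 Sigma:
  det(Sigma - λI) = λ² - trace · λ + det = 0.
  trace = 20 + 17 = 37, det = 20·17 - (6)² = 304.
Step 2 — discriminant:
  Δ = trace² - 4·det = 1369 - 1216 = 153.
Step 3 — eigenvalues:
  λ = (trace ± √Δ)/2 = (37 ± 12.3693)/2,
  λ_1 = 24.6847,  λ_2 = 12.3153.

Step 4 — unit eigenvector for λ_1: solve (Sigma - λ_1 I)v = 0. First row:
  (20 - 24.6847)·v_x + (6)·v_y = 0, i.e. (-4.6847)·v_x + (6)·v_y = 0,
  so v ∝ (b, λ_1 - a) = (6, 4.6847) = u.
  ||u|| = √((6)² + (4.6847)²) = √(57.946) ≈ 7.6122,
  v_1 = u/||u|| ≈ (0.7882, 0.6154) (||v_1|| = 1).

λ_1 = 24.6847,  λ_2 = 12.3153;  v_1 ≈ (0.7882, 0.6154)


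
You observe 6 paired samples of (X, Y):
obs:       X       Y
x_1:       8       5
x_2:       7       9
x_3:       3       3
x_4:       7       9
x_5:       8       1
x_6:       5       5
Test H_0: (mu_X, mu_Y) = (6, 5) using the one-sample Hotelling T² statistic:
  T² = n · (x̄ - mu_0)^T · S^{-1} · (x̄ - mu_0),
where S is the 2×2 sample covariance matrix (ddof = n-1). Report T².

Step 1 — sample mean vector:
  mean(X) = (8 + 7 + 3 + 7 + 8 + 5) / 6 = 38/6 = 6.3333
  mean(Y) = (5 + 9 + 3 + 9 + 1 + 5) / 6 = 32/6 = 5.3333
  x̄ = (6.3333, 5.3333),  deviation x̄ - mu_0 = (6.3333, 5.3333) - (6, 5) = (0.3333, 0.3333).

Step 2 — sample covariance matrix, S[i,j] = (1/(n-1)) · Σ_k (x_{k,i} - mean_i) · (x_{k,j} - mean_j), divisor n-1 = 5:
  S[X,X] = ((1.6667)·(1.6667) + (0.6667)·(0.6667) + (-3.3333)·(-3.3333) + (0.6667)·(0.6667) + (1.6667)·(1.6667) + (-1.3333)·(-1.3333)) / 5 = 19.3333/5 = 3.8667
  S[X,Y] = ((1.6667)·(-0.3333) + (0.6667)·(3.6667) + (-3.3333)·(-2.3333) + (0.6667)·(3.6667) + (1.6667)·(-4.3333) + (-1.3333)·(-0.3333)) / 5 = 5.3333/5 = 1.0667
  S[Y,Y] = ((-0.3333)·(-0.3333) + (3.6667)·(3.6667) + (-2.3333)·(-2.3333) + (3.6667)·(3.6667) + (-4.3333)·(-4.3333) + (-0.3333)·(-0.3333)) / 5 = 51.3333/5 = 10.2667
  S = [[3.8667, 1.0667],
 [1.0667, 10.2667]].

Step 3 — invert S. det(S) = 3.8667·10.2667 - (1.0667)² = 38.56.
  S^{-1} = (1/det) · [[d, -b], [-b, a]] = [[0.2663, -0.0277],
 [-0.0277, 0.1003]].

Step 4 — quadratic form (x̄ - mu_0)^T · S^{-1} · (x̄ - mu_0):
  S^{-1} · (x̄ - mu_0) = (0.0795, 0.0242),
  (x̄ - mu_0)^T · [...] = (0.3333)·(0.0795) + (0.3333)·(0.0242) = 0.0346.

Step 5 — scale by n: T² = 6 · 0.0346 = 0.2075.

T² ≈ 0.2075


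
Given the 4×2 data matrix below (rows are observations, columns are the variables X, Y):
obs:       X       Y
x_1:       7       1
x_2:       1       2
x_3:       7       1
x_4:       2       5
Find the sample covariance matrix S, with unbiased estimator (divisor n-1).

Step 1 — column means:
  mean(X) = (7 + 1 + 7 + 2) / 4 = 17/4 = 4.25
  mean(Y) = (1 + 2 + 1 + 5) / 4 = 9/4 = 2.25

Step 2 — sample covariance S[i,j] = (1/(n-1)) · Σ_k (x_{k,i} - mean_i) · (x_{k,j} - mean_j), with n-1 = 3.
  S[X,X] = ((2.75)·(2.75) + (-3.25)·(-3.25) + (2.75)·(2.75) + (-2.25)·(-2.25)) / 3 = 30.75/3 = 10.25
  S[X,Y] = ((2.75)·(-1.25) + (-3.25)·(-0.25) + (2.75)·(-1.25) + (-2.25)·(2.75)) / 3 = -12.25/3 = -4.0833
  S[Y,Y] = ((-1.25)·(-1.25) + (-0.25)·(-0.25) + (-1.25)·(-1.25) + (2.75)·(2.75)) / 3 = 10.75/3 = 3.5833

S is symmetric (S[j,i] = S[i,j]). Assembling:

S = [[10.25, -4.0833],
 [-4.0833, 3.5833]]


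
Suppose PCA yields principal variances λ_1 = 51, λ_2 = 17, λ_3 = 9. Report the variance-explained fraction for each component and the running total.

Step 1 — total variance = trace(Sigma) = Σ λ_i = 51 + 17 + 9 = 77.

Step 2 — fraction explained by component i = λ_i / Σ λ:
  PC1: 51/77 = 0.6623
  PC2: 17/77 = 0.2208
  PC3: 9/77 = 0.1169

Step 3 — cumulative fraction after k components = (λ_1 + ... + λ_k) / Σ λ:
  k = 1: 51/77 = 0.6623
  k = 2: (51 + 17)/77 = 68/77 = 0.8831
  k = 3: (51 + 17 + 9)/77 = 77/77 = 1

Summary (fraction, with percent):

explained: PC1 0.6623 (66.23%), PC2 0.2208 (22.08%), PC3 0.1169 (11.69%);  cumulative: 0.6623, 0.8831, 1


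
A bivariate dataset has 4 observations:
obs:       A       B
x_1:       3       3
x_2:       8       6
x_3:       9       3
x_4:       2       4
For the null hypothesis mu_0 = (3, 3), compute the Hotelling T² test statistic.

Step 1 — sample mean vector:
  mean(A) = (3 + 8 + 9 + 2) / 4 = 22/4 = 5.5
  mean(B) = (3 + 6 + 3 + 4) / 4 = 16/4 = 4
  x̄ = (5.5, 4),  deviation x̄ - mu_0 = (5.5, 4) - (3, 3) = (2.5, 1).

Step 2 — sample covariance matrix, S[i,j] = (1/(n-1)) · Σ_k (x_{k,i} - mean_i) · (x_{k,j} - mean_j), divisor n-1 = 3:
  S[A,A] = ((-2.5)·(-2.5) + (2.5)·(2.5) + (3.5)·(3.5) + (-3.5)·(-3.5)) / 3 = 37/3 = 12.3333
  S[A,B] = ((-2.5)·(-1) + (2.5)·(2) + (3.5)·(-1) + (-3.5)·(0)) / 3 = 4/3 = 1.3333
  S[B,B] = ((-1)·(-1) + (2)·(2) + (-1)·(-1) + (0)·(0)) / 3 = 6/3 = 2
  S = [[12.3333, 1.3333],
 [1.3333, 2]].

Step 3 — invert S. det(S) = 12.3333·2 - (1.3333)² = 22.8889.
  S^{-1} = (1/det) · [[d, -b], [-b, a]] = [[0.0874, -0.0583],
 [-0.0583, 0.5388]].

Step 4 — quadratic form (x̄ - mu_0)^T · S^{-1} · (x̄ - mu_0):
  S^{-1} · (x̄ - mu_0) = (0.1602, 0.3932),
  (x̄ - mu_0)^T · [...] = (2.5)·(0.1602) + (1)·(0.3932) = 0.7937.

Step 5 — scale by n: T² = 4 · 0.7937 = 3.1748.

T² ≈ 3.1748


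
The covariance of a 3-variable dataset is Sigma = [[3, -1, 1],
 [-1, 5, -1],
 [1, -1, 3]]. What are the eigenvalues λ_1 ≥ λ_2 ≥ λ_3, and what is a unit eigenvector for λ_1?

Step 1 — characteristic polynomial p(λ) = det(λI - Sigma) = λ³ - tr·λ² + c_1·λ - det, where tr = trace, c_1 = sum of the principal 2×2 minors, det = det(Sigma):
  tr = 3 + 5 + 3 = 11,
  c_1 = (3·5 - (-1)²) + (3·3 - (1)²) + (5·3 - (-1)²) = 14 + 8 + 14 = 36,
  det = 3·(5·3 - (-1)²) - (-1)·((-1)·3 - (-1)·(1)) + (1)·((-1)·(-1) - 5·(1)) = 3·(14) - (-1)·(-2) + (1)·(-4) = 36.
  So p(λ) = λ³ - 11λ² + 36λ - 36.
Step 2 — look for an integer root (rational root theorem: any rational root is an integer divisor of 36). Testing λ = 2:
  p(2) = 8 - 44 + 72 - 36 = 0  ✓
  Dividing out (λ - 2): p(λ) = (λ - 2)(λ² - 9λ + 18).
Step 3 — remaining eigenvalues from the quadratic λ² - 9λ + 18 = 0:
  Δ = 9² - 4·18 = 81 - 72 = 9,  λ = (9 ± √9)/2 = (9 ± 3)/2 = 6 or 3.
  Sorted: λ_1 = 6,  λ_2 = 3,  λ_3 = 2  (check: sum = 11 = tr ✓).

Step 4 — unit eigenvector for λ_1 = 6: v spans the null space of (Sigma - λ_1 I), whose rows are
  r_1 = (-3, -1, 1),  r_2 = (-1, -1, -1),  r_3 = (1, -1, -3).
  v is orthogonal to every row, so take v ∝ r_1 × r_2 = ((-1)·(-1) - (1)·(-1), (1)·(-1) - (-3)·(-1), (-3)·(-1) - (-1)·(-1)) = (2, -4, 2).
  Rescale (divide by 2): u = (1, -2, 1).
  ||u|| = √((1)² + (-2)² + (1)²) = √(6) ≈ 2.4495,  v_1 = u/||u|| ≈ (0.4082, -0.8165, 0.4082) (||v_1|| = 1).

λ_1 = 6,  λ_2 = 3,  λ_3 = 2;  v_1 ≈ (0.4082, -0.8165, 0.4082)


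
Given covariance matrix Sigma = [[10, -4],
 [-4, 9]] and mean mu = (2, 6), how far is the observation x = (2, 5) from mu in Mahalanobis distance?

Step 1 — centre the observation: (x - mu) = (0, -1).

Step 2 — invert Sigma. det(Sigma) = 10·9 - (-4)² = 74.
  Sigma^{-1} = (1/det) · [[d, -b], [-b, a]] = [[0.1216, 0.0541],
 [0.0541, 0.1351]].

Step 3 — form the quadratic (x - mu)^T · Sigma^{-1} · (x - mu):
  Sigma^{-1} · (x - mu) = (-0.0541, -0.1351).
  (x - mu)^T · [Sigma^{-1} · (x - mu)] = (0)·(-0.0541) + (-1)·(-0.1351) = 0.1351.

Step 4 — take square root: d = √(0.1351) ≈ 0.3676.

d(x, mu) = √(0.1351) ≈ 0.3676


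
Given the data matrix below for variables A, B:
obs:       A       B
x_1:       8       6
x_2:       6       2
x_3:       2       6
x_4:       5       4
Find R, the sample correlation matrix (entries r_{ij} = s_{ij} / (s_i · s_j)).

Step 1 — column means:
  mean(A) = (8 + 6 + 2 + 5) / 4 = 21/4 = 5.25
  mean(B) = (6 + 2 + 6 + 4) / 4 = 18/4 = 4.5

Step 2 — sample variances and covariances s[i,j] = (1/(n-1)) · Σ_k (x_{k,i} - mean_i) · (x_{k,j} - mean_j), with n-1 = 3:
  s[A,A] = ((2.75)·(2.75) + (0.75)·(0.75) + (-3.25)·(-3.25) + (-0.25)·(-0.25)) / 3 = 18.75/3 = 6.25
  s[A,B] = ((2.75)·(1.5) + (0.75)·(-2.5) + (-3.25)·(1.5) + (-0.25)·(-0.5)) / 3 = -2.5/3 = -0.8333
  s[B,B] = ((1.5)·(1.5) + (-2.5)·(-2.5) + (1.5)·(1.5) + (-0.5)·(-0.5)) / 3 = 11/3 = 3.6667
  Sample standard deviations s_i = √(s[i,i]):
  s(A) = √(6.25) = 2.5
  s(B) = √(3.6667) = 1.9149

Step 3 — r_{ij} = s_{ij} / (s_i · s_j):
  r[A,A] = 1 (diagonal).
  r[A,B] = -0.8333 / (2.5 · 1.9149) = -0.8333 / 4.7871 = -0.1741
  r[B,B] = 1 (diagonal).

R is symmetric with unit diagonal. Assembling:

R = [[1, -0.1741],
 [-0.1741, 1]]


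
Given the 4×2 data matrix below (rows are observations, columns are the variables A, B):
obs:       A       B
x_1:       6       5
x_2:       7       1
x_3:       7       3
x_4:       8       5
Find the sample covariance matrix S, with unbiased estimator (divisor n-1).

Step 1 — column means:
  mean(A) = (6 + 7 + 7 + 8) / 4 = 28/4 = 7
  mean(B) = (5 + 1 + 3 + 5) / 4 = 14/4 = 3.5

Step 2 — sample covariance S[i,j] = (1/(n-1)) · Σ_k (x_{k,i} - mean_i) · (x_{k,j} - mean_j), with n-1 = 3.
  S[A,A] = ((-1)·(-1) + (0)·(0) + (0)·(0) + (1)·(1)) / 3 = 2/3 = 0.6667
  S[A,B] = ((-1)·(1.5) + (0)·(-2.5) + (0)·(-0.5) + (1)·(1.5)) / 3 = 0/3 = 0
  S[B,B] = ((1.5)·(1.5) + (-2.5)·(-2.5) + (-0.5)·(-0.5) + (1.5)·(1.5)) / 3 = 11/3 = 3.6667

S is symmetric (S[j,i] = S[i,j]). Assembling:

S = [[0.6667, 0],
 [0, 3.6667]]


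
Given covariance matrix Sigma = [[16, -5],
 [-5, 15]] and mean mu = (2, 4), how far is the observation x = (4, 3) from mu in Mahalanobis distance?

Step 1 — centre the observation: (x - mu) = (2, -1).

Step 2 — invert Sigma. det(Sigma) = 16·15 - (-5)² = 215.
  Sigma^{-1} = (1/det) · [[d, -b], [-b, a]] = [[0.0698, 0.0233],
 [0.0233, 0.0744]].

Step 3 — form the quadratic (x - mu)^T · Sigma^{-1} · (x - mu):
  Sigma^{-1} · (x - mu) = (0.1163, -0.0279).
  (x - mu)^T · [Sigma^{-1} · (x - mu)] = (2)·(0.1163) + (-1)·(-0.0279) = 0.2605.

Step 4 — take square root: d = √(0.2605) ≈ 0.5104.

d(x, mu) = √(0.2605) ≈ 0.5104


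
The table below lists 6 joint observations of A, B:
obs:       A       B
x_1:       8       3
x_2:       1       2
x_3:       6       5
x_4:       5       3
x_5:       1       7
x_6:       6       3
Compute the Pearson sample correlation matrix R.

Step 1 — column means:
  mean(A) = (8 + 1 + 6 + 5 + 1 + 6) / 6 = 27/6 = 4.5
  mean(B) = (3 + 2 + 5 + 3 + 7 + 3) / 6 = 23/6 = 3.8333

Step 2 — sample variances and covariances s[i,j] = (1/(n-1)) · Σ_k (x_{k,i} - mean_i) · (x_{k,j} - mean_j), with n-1 = 5:
  s[A,A] = ((3.5)·(3.5) + (-3.5)·(-3.5) + (1.5)·(1.5) + (0.5)·(0.5) + (-3.5)·(-3.5) + (1.5)·(1.5)) / 5 = 41.5/5 = 8.3
  s[A,B] = ((3.5)·(-0.8333) + (-3.5)·(-1.8333) + (1.5)·(1.1667) + (0.5)·(-0.8333) + (-3.5)·(3.1667) + (1.5)·(-0.8333)) / 5 = -7.5/5 = -1.5
  s[B,B] = ((-0.8333)·(-0.8333) + (-1.8333)·(-1.8333) + (1.1667)·(1.1667) + (-0.8333)·(-0.8333) + (3.1667)·(3.1667) + (-0.8333)·(-0.8333)) / 5 = 16.8333/5 = 3.3667
  Sample standard deviations s_i = √(s[i,i]):
  s(A) = √(8.3) = 2.881
  s(B) = √(3.3667) = 1.8348

Step 3 — r_{ij} = s_{ij} / (s_i · s_j):
  r[A,A] = 1 (diagonal).
  r[A,B] = -1.5 / (2.881 · 1.8348) = -1.5 / 5.2861 = -0.2838
  r[B,B] = 1 (diagonal).

R is symmetric with unit diagonal. Assembling:

R = [[1, -0.2838],
 [-0.2838, 1]]


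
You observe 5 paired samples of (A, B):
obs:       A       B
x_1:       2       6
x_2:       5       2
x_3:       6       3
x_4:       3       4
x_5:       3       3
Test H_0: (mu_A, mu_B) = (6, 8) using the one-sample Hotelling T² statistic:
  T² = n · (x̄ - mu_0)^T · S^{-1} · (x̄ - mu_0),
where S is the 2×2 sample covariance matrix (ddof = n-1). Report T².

Step 1 — sample mean vector:
  mean(A) = (2 + 5 + 6 + 3 + 3) / 5 = 19/5 = 3.8
  mean(B) = (6 + 2 + 3 + 4 + 3) / 5 = 18/5 = 3.6
  x̄ = (3.8, 3.6),  deviation x̄ - mu_0 = (3.8, 3.6) - (6, 8) = (-2.2, -4.4).

Step 2 — sample covariance matrix, S[i,j] = (1/(n-1)) · Σ_k (x_{k,i} - mean_i) · (x_{k,j} - mean_j), divisor n-1 = 4:
  S[A,A] = ((-1.8)·(-1.8) + (1.2)·(1.2) + (2.2)·(2.2) + (-0.8)·(-0.8) + (-0.8)·(-0.8)) / 4 = 10.8/4 = 2.7
  S[A,B] = ((-1.8)·(2.4) + (1.2)·(-1.6) + (2.2)·(-0.6) + (-0.8)·(0.4) + (-0.8)·(-0.6)) / 4 = -7.4/4 = -1.85
  S[B,B] = ((2.4)·(2.4) + (-1.6)·(-1.6) + (-0.6)·(-0.6) + (0.4)·(0.4) + (-0.6)·(-0.6)) / 4 = 9.2/4 = 2.3
  S = [[2.7, -1.85],
 [-1.85, 2.3]].

Step 3 — invert S. det(S) = 2.7·2.3 - (-1.85)² = 2.7875.
  S^{-1} = (1/det) · [[d, -b], [-b, a]] = [[0.8251, 0.6637],
 [0.6637, 0.9686]].

Step 4 — quadratic form (x̄ - mu_0)^T · S^{-1} · (x̄ - mu_0):
  S^{-1} · (x̄ - mu_0) = (-4.7354, -5.722),
  (x̄ - mu_0)^T · [...] = (-2.2)·(-4.7354) + (-4.4)·(-5.722) = 35.5946.

Step 5 — scale by n: T² = 5 · 35.5946 = 177.9731.

T² ≈ 177.9731


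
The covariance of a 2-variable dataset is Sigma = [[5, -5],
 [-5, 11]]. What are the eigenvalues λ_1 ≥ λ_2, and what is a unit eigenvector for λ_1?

Step 1 — characteristic polynomial of 2×2 Sigma:
  det(Sigma - λI) = λ² - trace · λ + det = 0.
  trace = 5 + 11 = 16, det = 5·11 - (-5)² = 30.
Step 2 — discriminant:
  Δ = trace² - 4·det = 256 - 120 = 136.
Step 3 — eigenvalues:
  λ = (trace ± √Δ)/2 = (16 ± 11.6619)/2,
  λ_1 = 13.831,  λ_2 = 2.169.

Step 4 — unit eigenvector for λ_1: solve (Sigma - λ_1 I)v = 0. First row:
  (5 - 13.831)·v_x + (-5)·v_y = 0, i.e. (-8.831)·v_x + (-5)·v_y = 0,
  so v ∝ (b, λ_1 - a) = (-5, 8.831); multiply by -1 so the first entry is positive: u = (5, -8.831).
  ||u|| = √((5)² + (-8.831)²) = √(102.9857) ≈ 10.1482,
  v_1 = u/||u|| ≈ (0.4927, -0.8702) (||v_1|| = 1).

λ_1 = 13.831,  λ_2 = 2.169;  v_1 ≈ (0.4927, -0.8702)


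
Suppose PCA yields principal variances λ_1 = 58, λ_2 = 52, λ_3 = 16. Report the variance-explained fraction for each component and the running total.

Step 1 — total variance = trace(Sigma) = Σ λ_i = 58 + 52 + 16 = 126.

Step 2 — fraction explained by component i = λ_i / Σ λ:
  PC1: 58/126 = 0.4603
  PC2: 52/126 = 0.4127
  PC3: 16/126 = 0.127

Step 3 — cumulative fraction after k components = (λ_1 + ... + λ_k) / Σ λ:
  k = 1: 58/126 = 0.4603
  k = 2: (58 + 52)/126 = 110/126 = 0.873
  k = 3: (58 + 52 + 16)/126 = 126/126 = 1

Summary (fraction, with percent):

explained: PC1 0.4603 (46.03%), PC2 0.4127 (41.27%), PC3 0.127 (12.7%);  cumulative: 0.4603, 0.873, 1


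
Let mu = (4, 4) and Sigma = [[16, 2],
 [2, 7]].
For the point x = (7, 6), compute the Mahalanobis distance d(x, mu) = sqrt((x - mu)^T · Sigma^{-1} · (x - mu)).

Step 1 — centre the observation: (x - mu) = (3, 2).

Step 2 — invert Sigma. det(Sigma) = 16·7 - (2)² = 108.
  Sigma^{-1} = (1/det) · [[d, -b], [-b, a]] = [[0.0648, -0.0185],
 [-0.0185, 0.1481]].

Step 3 — form the quadratic (x - mu)^T · Sigma^{-1} · (x - mu):
  Sigma^{-1} · (x - mu) = (0.1574, 0.2407).
  (x - mu)^T · [Sigma^{-1} · (x - mu)] = (3)·(0.1574) + (2)·(0.2407) = 0.9537.

Step 4 — take square root: d = √(0.9537) ≈ 0.9766.

d(x, mu) = √(0.9537) ≈ 0.9766


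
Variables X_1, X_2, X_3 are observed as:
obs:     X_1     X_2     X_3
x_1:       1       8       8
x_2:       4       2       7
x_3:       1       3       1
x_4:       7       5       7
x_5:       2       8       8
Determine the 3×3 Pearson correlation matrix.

Step 1 — column means:
  mean(X_1) = (1 + 4 + 1 + 7 + 2) / 5 = 15/5 = 3
  mean(X_2) = (8 + 2 + 3 + 5 + 8) / 5 = 26/5 = 5.2
  mean(X_3) = (8 + 7 + 1 + 7 + 8) / 5 = 31/5 = 6.2

Step 2 — sample variances and covariances s[i,j] = (1/(n-1)) · Σ_k (x_{k,i} - mean_i) · (x_{k,j} - mean_j), with n-1 = 4:
  s[X_1,X_1] = ((-2)·(-2) + (1)·(1) + (-2)·(-2) + (4)·(4) + (-1)·(-1)) / 4 = 26/4 = 6.5
  s[X_1,X_2] = ((-2)·(2.8) + (1)·(-3.2) + (-2)·(-2.2) + (4)·(-0.2) + (-1)·(2.8)) / 4 = -8/4 = -2
  s[X_1,X_3] = ((-2)·(1.8) + (1)·(0.8) + (-2)·(-5.2) + (4)·(0.8) + (-1)·(1.8)) / 4 = 9/4 = 2.25
  s[X_2,X_2] = ((2.8)·(2.8) + (-3.2)·(-3.2) + (-2.2)·(-2.2) + (-0.2)·(-0.2) + (2.8)·(2.8)) / 4 = 30.8/4 = 7.7
  s[X_2,X_3] = ((2.8)·(1.8) + (-3.2)·(0.8) + (-2.2)·(-5.2) + (-0.2)·(0.8) + (2.8)·(1.8)) / 4 = 18.8/4 = 4.7
  s[X_3,X_3] = ((1.8)·(1.8) + (0.8)·(0.8) + (-5.2)·(-5.2) + (0.8)·(0.8) + (1.8)·(1.8)) / 4 = 34.8/4 = 8.7
  Sample standard deviations s_i = √(s[i,i]):
  s(X_1) = √(6.5) = 2.5495
  s(X_2) = √(7.7) = 2.7749
  s(X_3) = √(8.7) = 2.9496

Step 3 — r_{ij} = s_{ij} / (s_i · s_j):
  r[X_1,X_1] = 1 (diagonal).
  r[X_1,X_2] = -2 / (2.5495 · 2.7749) = -2 / 7.0746 = -0.2827
  r[X_1,X_3] = 2.25 / (2.5495 · 2.9496) = 2.25 / 7.52 = 0.2992
  r[X_2,X_2] = 1 (diagonal).
  r[X_2,X_3] = 4.7 / (2.7749 · 2.9496) = 4.7 / 8.1847 = 0.5742
  r[X_3,X_3] = 1 (diagonal).

R is symmetric with unit diagonal. Assembling:

R = [[1, -0.2827, 0.2992],
 [-0.2827, 1, 0.5742],
 [0.2992, 0.5742, 1]]


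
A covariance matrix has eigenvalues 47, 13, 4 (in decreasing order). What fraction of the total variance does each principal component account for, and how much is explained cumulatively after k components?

Step 1 — total variance = trace(Sigma) = Σ λ_i = 47 + 13 + 4 = 64.

Step 2 — fraction explained by component i = λ_i / Σ λ:
  PC1: 47/64 = 0.7344
  PC2: 13/64 = 0.2031
  PC3: 4/64 = 0.0625

Step 3 — cumulative fraction after k components = (λ_1 + ... + λ_k) / Σ λ:
  k = 1: 47/64 = 0.7344
  k = 2: (47 + 13)/64 = 60/64 = 0.9375
  k = 3: (47 + 13 + 4)/64 = 64/64 = 1

Summary (fraction, with percent):

explained: PC1 0.7344 (73.44%), PC2 0.2031 (20.31%), PC3 0.0625 (6.25%);  cumulative: 0.7344, 0.9375, 1


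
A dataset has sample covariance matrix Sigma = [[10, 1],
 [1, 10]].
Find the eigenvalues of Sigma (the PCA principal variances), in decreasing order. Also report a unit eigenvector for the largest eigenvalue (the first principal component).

Step 1 — characteristic polynomial of 2×2 Sigma:
  det(Sigma - λI) = λ² - trace · λ + det = 0.
  trace = 10 + 10 = 20, det = 10·10 - (1)² = 99.
Step 2 — discriminant:
  Δ = trace² - 4·det = 400 - 396 = 4.
Step 3 — eigenvalues:
  λ = (trace ± √Δ)/2 = (20 ± 2)/2,
  λ_1 = 11,  λ_2 = 9.

Step 4 — unit eigenvector for λ_1: solve (Sigma - λ_1 I)v = 0. First row:
  (10 - 11)·v_x + (1)·v_y = 0, i.e. (-1)·v_x + (1)·v_y = 0,
  so v ∝ (b, λ_1 - a) = (1, 1) = u.
  ||u|| = √((1)² + (1)²) = √(2) ≈ 1.4142,
  v_1 = u/||u|| ≈ (0.7071, 0.7071) (||v_1|| = 1).

λ_1 = 11,  λ_2 = 9;  v_1 ≈ (0.7071, 0.7071)


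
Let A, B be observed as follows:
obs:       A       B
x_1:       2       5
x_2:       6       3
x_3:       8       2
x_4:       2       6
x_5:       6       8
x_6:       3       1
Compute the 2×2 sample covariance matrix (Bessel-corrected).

Step 1 — column means:
  mean(A) = (2 + 6 + 8 + 2 + 6 + 3) / 6 = 27/6 = 4.5
  mean(B) = (5 + 3 + 2 + 6 + 8 + 1) / 6 = 25/6 = 4.1667

Step 2 — sample covariance S[i,j] = (1/(n-1)) · Σ_k (x_{k,i} - mean_i) · (x_{k,j} - mean_j), with n-1 = 5.
  S[A,A] = ((-2.5)·(-2.5) + (1.5)·(1.5) + (3.5)·(3.5) + (-2.5)·(-2.5) + (1.5)·(1.5) + (-1.5)·(-1.5)) / 5 = 31.5/5 = 6.3
  S[A,B] = ((-2.5)·(0.8333) + (1.5)·(-1.1667) + (3.5)·(-2.1667) + (-2.5)·(1.8333) + (1.5)·(3.8333) + (-1.5)·(-3.1667)) / 5 = -5.5/5 = -1.1
  S[B,B] = ((0.8333)·(0.8333) + (-1.1667)·(-1.1667) + (-2.1667)·(-2.1667) + (1.8333)·(1.8333) + (3.8333)·(3.8333) + (-3.1667)·(-3.1667)) / 5 = 34.8333/5 = 6.9667

S is symmetric (S[j,i] = S[i,j]). Assembling:

S = [[6.3, -1.1],
 [-1.1, 6.9667]]


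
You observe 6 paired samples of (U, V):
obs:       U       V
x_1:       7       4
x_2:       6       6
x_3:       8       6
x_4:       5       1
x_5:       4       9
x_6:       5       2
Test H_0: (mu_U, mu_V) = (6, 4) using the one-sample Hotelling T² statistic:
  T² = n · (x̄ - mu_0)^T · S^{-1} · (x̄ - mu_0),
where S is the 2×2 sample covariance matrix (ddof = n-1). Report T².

Step 1 — sample mean vector:
  mean(U) = (7 + 6 + 8 + 5 + 4 + 5) / 6 = 35/6 = 5.8333
  mean(V) = (4 + 6 + 6 + 1 + 9 + 2) / 6 = 28/6 = 4.6667
  x̄ = (5.8333, 4.6667),  deviation x̄ - mu_0 = (5.8333, 4.6667) - (6, 4) = (-0.1667, 0.6667).

Step 2 — sample covariance matrix, S[i,j] = (1/(n-1)) · Σ_k (x_{k,i} - mean_i) · (x_{k,j} - mean_j), divisor n-1 = 5:
  S[U,U] = ((1.1667)·(1.1667) + (0.1667)·(0.1667) + (2.1667)·(2.1667) + (-0.8333)·(-0.8333) + (-1.8333)·(-1.8333) + (-0.8333)·(-0.8333)) / 5 = 10.8333/5 = 2.1667
  S[U,V] = ((1.1667)·(-0.6667) + (0.1667)·(1.3333) + (2.1667)·(1.3333) + (-0.8333)·(-3.6667) + (-1.8333)·(4.3333) + (-0.8333)·(-2.6667)) / 5 = -0.3333/5 = -0.0667
  S[V,V] = ((-0.6667)·(-0.6667) + (1.3333)·(1.3333) + (1.3333)·(1.3333) + (-3.6667)·(-3.6667) + (4.3333)·(4.3333) + (-2.6667)·(-2.6667)) / 5 = 43.3333/5 = 8.6667
  S = [[2.1667, -0.0667],
 [-0.0667, 8.6667]].

Step 3 — invert S. det(S) = 2.1667·8.6667 - (-0.0667)² = 18.7733.
  S^{-1} = (1/det) · [[d, -b], [-b, a]] = [[0.4616, 0.0036],
 [0.0036, 0.1154]].

Step 4 — quadratic form (x̄ - mu_0)^T · S^{-1} · (x̄ - mu_0):
  S^{-1} · (x̄ - mu_0) = (-0.0746, 0.0763),
  (x̄ - mu_0)^T · [...] = (-0.1667)·(-0.0746) + (0.6667)·(0.0763) = 0.0633.

Step 5 — scale by n: T² = 6 · 0.0633 = 0.38.

T² ≈ 0.38


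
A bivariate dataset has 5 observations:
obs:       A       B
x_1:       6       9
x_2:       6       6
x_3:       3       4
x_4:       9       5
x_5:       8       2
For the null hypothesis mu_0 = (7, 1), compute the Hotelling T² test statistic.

Step 1 — sample mean vector:
  mean(A) = (6 + 6 + 3 + 9 + 8) / 5 = 32/5 = 6.4
  mean(B) = (9 + 6 + 4 + 5 + 2) / 5 = 26/5 = 5.2
  x̄ = (6.4, 5.2),  deviation x̄ - mu_0 = (6.4, 5.2) - (7, 1) = (-0.6, 4.2).

Step 2 — sample covariance matrix, S[i,j] = (1/(n-1)) · Σ_k (x_{k,i} - mean_i) · (x_{k,j} - mean_j), divisor n-1 = 4:
  S[A,A] = ((-0.4)·(-0.4) + (-0.4)·(-0.4) + (-3.4)·(-3.4) + (2.6)·(2.6) + (1.6)·(1.6)) / 4 = 21.2/4 = 5.3
  S[A,B] = ((-0.4)·(3.8) + (-0.4)·(0.8) + (-3.4)·(-1.2) + (2.6)·(-0.2) + (1.6)·(-3.2)) / 4 = -3.4/4 = -0.85
  S[B,B] = ((3.8)·(3.8) + (0.8)·(0.8) + (-1.2)·(-1.2) + (-0.2)·(-0.2) + (-3.2)·(-3.2)) / 4 = 26.8/4 = 6.7
  S = [[5.3, -0.85],
 [-0.85, 6.7]].

Step 3 — invert S. det(S) = 5.3·6.7 - (-0.85)² = 34.7875.
  S^{-1} = (1/det) · [[d, -b], [-b, a]] = [[0.1926, 0.0244],
 [0.0244, 0.1524]].

Step 4 — quadratic form (x̄ - mu_0)^T · S^{-1} · (x̄ - mu_0):
  S^{-1} · (x̄ - mu_0) = (-0.0129, 0.6252),
  (x̄ - mu_0)^T · [...] = (-0.6)·(-0.0129) + (4.2)·(0.6252) = 2.6337.

Step 5 — scale by n: T² = 5 · 2.6337 = 13.1685.

T² ≈ 13.1685


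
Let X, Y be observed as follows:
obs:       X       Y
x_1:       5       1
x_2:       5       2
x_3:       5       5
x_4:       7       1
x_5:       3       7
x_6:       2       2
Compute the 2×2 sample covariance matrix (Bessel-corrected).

Step 1 — column means:
  mean(X) = (5 + 5 + 5 + 7 + 3 + 2) / 6 = 27/6 = 4.5
  mean(Y) = (1 + 2 + 5 + 1 + 7 + 2) / 6 = 18/6 = 3

Step 2 — sample covariance S[i,j] = (1/(n-1)) · Σ_k (x_{k,i} - mean_i) · (x_{k,j} - mean_j), with n-1 = 5.
  S[X,X] = ((0.5)·(0.5) + (0.5)·(0.5) + (0.5)·(0.5) + (2.5)·(2.5) + (-1.5)·(-1.5) + (-2.5)·(-2.5)) / 5 = 15.5/5 = 3.1
  S[X,Y] = ((0.5)·(-2) + (0.5)·(-1) + (0.5)·(2) + (2.5)·(-2) + (-1.5)·(4) + (-2.5)·(-1)) / 5 = -9/5 = -1.8
  S[Y,Y] = ((-2)·(-2) + (-1)·(-1) + (2)·(2) + (-2)·(-2) + (4)·(4) + (-1)·(-1)) / 5 = 30/5 = 6

S is symmetric (S[j,i] = S[i,j]). Assembling:

S = [[3.1, -1.8],
 [-1.8, 6]]


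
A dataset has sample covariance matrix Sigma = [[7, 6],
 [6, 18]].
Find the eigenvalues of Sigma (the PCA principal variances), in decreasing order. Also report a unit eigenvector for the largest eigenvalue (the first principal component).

Step 1 — characteristic polynomial of 2×2 Sigma:
  det(Sigma - λI) = λ² - trace · λ + det = 0.
  trace = 7 + 18 = 25, det = 7·18 - (6)² = 90.
Step 2 — discriminant:
  Δ = trace² - 4·det = 625 - 360 = 265.
Step 3 — eigenvalues:
  λ = (trace ± √Δ)/2 = (25 ± 16.2788)/2,
  λ_1 = 20.6394,  λ_2 = 4.3606.

Step 4 — unit eigenvector for λ_1: solve (Sigma - λ_1 I)v = 0. First row:
  (7 - 20.6394)·v_x + (6)·v_y = 0, i.e. (-13.6394)·v_x + (6)·v_y = 0,
  so v ∝ (b, λ_1 - a) = (6, 13.6394) = u.
  ||u|| = √((6)² + (13.6394)²) = √(222.0335) ≈ 14.9008,
  v_1 = u/||u|| ≈ (0.4027, 0.9153) (||v_1|| = 1).

λ_1 = 20.6394,  λ_2 = 4.3606;  v_1 ≈ (0.4027, 0.9153)


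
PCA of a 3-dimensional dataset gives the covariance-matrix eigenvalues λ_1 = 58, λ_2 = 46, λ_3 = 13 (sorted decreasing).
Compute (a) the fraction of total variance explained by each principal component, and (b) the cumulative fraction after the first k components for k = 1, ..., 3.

Step 1 — total variance = trace(Sigma) = Σ λ_i = 58 + 46 + 13 = 117.

Step 2 — fraction explained by component i = λ_i / Σ λ:
  PC1: 58/117 = 0.4957
  PC2: 46/117 = 0.3932
  PC3: 13/117 = 0.1111

Step 3 — cumulative fraction after k components = (λ_1 + ... + λ_k) / Σ λ:
  k = 1: 58/117 = 0.4957
  k = 2: (58 + 46)/117 = 104/117 = 0.8889
  k = 3: (58 + 46 + 13)/117 = 117/117 = 1

Summary (fraction, with percent):

explained: PC1 0.4957 (49.57%), PC2 0.3932 (39.32%), PC3 0.1111 (11.11%);  cumulative: 0.4957, 0.8889, 1


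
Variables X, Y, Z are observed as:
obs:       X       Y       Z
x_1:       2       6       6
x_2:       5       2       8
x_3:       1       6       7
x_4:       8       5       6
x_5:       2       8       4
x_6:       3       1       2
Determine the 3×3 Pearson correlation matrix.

Step 1 — column means:
  mean(X) = (2 + 5 + 1 + 8 + 2 + 3) / 6 = 21/6 = 3.5
  mean(Y) = (6 + 2 + 6 + 5 + 8 + 1) / 6 = 28/6 = 4.6667
  mean(Z) = (6 + 8 + 7 + 6 + 4 + 2) / 6 = 33/6 = 5.5

Step 2 — sample variances and covariances s[i,j] = (1/(n-1)) · Σ_k (x_{k,i} - mean_i) · (x_{k,j} - mean_j), with n-1 = 5:
  s[X,X] = ((-1.5)·(-1.5) + (1.5)·(1.5) + (-2.5)·(-2.5) + (4.5)·(4.5) + (-1.5)·(-1.5) + (-0.5)·(-0.5)) / 5 = 33.5/5 = 6.7
  s[X,Y] = ((-1.5)·(1.3333) + (1.5)·(-2.6667) + (-2.5)·(1.3333) + (4.5)·(0.3333) + (-1.5)·(3.3333) + (-0.5)·(-3.6667)) / 5 = -11/5 = -2.2
  s[X,Z] = ((-1.5)·(0.5) + (1.5)·(2.5) + (-2.5)·(1.5) + (4.5)·(0.5) + (-1.5)·(-1.5) + (-0.5)·(-3.5)) / 5 = 5.5/5 = 1.1
  s[Y,Y] = ((1.3333)·(1.3333) + (-2.6667)·(-2.6667) + (1.3333)·(1.3333) + (0.3333)·(0.3333) + (3.3333)·(3.3333) + (-3.6667)·(-3.6667)) / 5 = 35.3333/5 = 7.0667
  s[Y,Z] = ((1.3333)·(0.5) + (-2.6667)·(2.5) + (1.3333)·(1.5) + (0.3333)·(0.5) + (3.3333)·(-1.5) + (-3.6667)·(-3.5)) / 5 = 4/5 = 0.8
  s[Z,Z] = ((0.5)·(0.5) + (2.5)·(2.5) + (1.5)·(1.5) + (0.5)·(0.5) + (-1.5)·(-1.5) + (-3.5)·(-3.5)) / 5 = 23.5/5 = 4.7
  Sample standard deviations s_i = √(s[i,i]):
  s(X) = √(6.7) = 2.5884
  s(Y) = √(7.0667) = 2.6583
  s(Z) = √(4.7) = 2.1679

Step 3 — r_{ij} = s_{ij} / (s_i · s_j):
  r[X,X] = 1 (diagonal).
  r[X,Y] = -2.2 / (2.5884 · 2.6583) = -2.2 / 6.8809 = -0.3197
  r[X,Z] = 1.1 / (2.5884 · 2.1679) = 1.1 / 5.6116 = 0.196
  r[Y,Y] = 1 (diagonal).
  r[Y,Z] = 0.8 / (2.6583 · 2.1679) = 0.8 / 5.7631 = 0.1388
  r[Z,Z] = 1 (diagonal).

R is symmetric with unit diagonal. Assembling:

R = [[1, -0.3197, 0.196],
 [-0.3197, 1, 0.1388],
 [0.196, 0.1388, 1]]


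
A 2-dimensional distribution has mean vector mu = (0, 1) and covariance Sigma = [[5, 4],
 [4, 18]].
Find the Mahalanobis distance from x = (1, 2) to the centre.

Step 1 — centre the observation: (x - mu) = (1, 1).

Step 2 — invert Sigma. det(Sigma) = 5·18 - (4)² = 74.
  Sigma^{-1} = (1/det) · [[d, -b], [-b, a]] = [[0.2432, -0.0541],
 [-0.0541, 0.0676]].

Step 3 — form the quadratic (x - mu)^T · Sigma^{-1} · (x - mu):
  Sigma^{-1} · (x - mu) = (0.1892, 0.0135).
  (x - mu)^T · [Sigma^{-1} · (x - mu)] = (1)·(0.1892) + (1)·(0.0135) = 0.2027.

Step 4 — take square root: d = √(0.2027) ≈ 0.4502.

d(x, mu) = √(0.2027) ≈ 0.4502


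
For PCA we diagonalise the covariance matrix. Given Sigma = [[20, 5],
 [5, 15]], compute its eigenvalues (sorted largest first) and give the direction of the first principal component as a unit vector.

Step 1 — characteristic polynomial of 2×2 Sigma:
  det(Sigma - λI) = λ² - trace · λ + det = 0.
  trace = 20 + 15 = 35, det = 20·15 - (5)² = 275.
Step 2 — discriminant:
  Δ = trace² - 4·det = 1225 - 1100 = 125.
Step 3 — eigenvalues:
  λ = (trace ± √Δ)/2 = (35 ± 11.1803)/2,
  λ_1 = 23.0902,  λ_2 = 11.9098.

Step 4 — unit eigenvector for λ_1: solve (Sigma - λ_1 I)v = 0. First row:
  (20 - 23.0902)·v_x + (5)·v_y = 0, i.e. (-3.0902)·v_x + (5)·v_y = 0,
  so v ∝ (b, λ_1 - a) = (5, 3.0902) = u.
  ||u|| = √((5)² + (3.0902)²) = √(34.5492) ≈ 5.8779,
  v_1 = u/||u|| ≈ (0.8507, 0.5257) (||v_1|| = 1).

λ_1 = 23.0902,  λ_2 = 11.9098;  v_1 ≈ (0.8507, 0.5257)


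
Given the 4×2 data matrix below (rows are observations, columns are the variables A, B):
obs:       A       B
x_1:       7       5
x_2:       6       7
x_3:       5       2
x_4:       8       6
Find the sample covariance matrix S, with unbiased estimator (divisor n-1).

Step 1 — column means:
  mean(A) = (7 + 6 + 5 + 8) / 4 = 26/4 = 6.5
  mean(B) = (5 + 7 + 2 + 6) / 4 = 20/4 = 5

Step 2 — sample covariance S[i,j] = (1/(n-1)) · Σ_k (x_{k,i} - mean_i) · (x_{k,j} - mean_j), with n-1 = 3.
  S[A,A] = ((0.5)·(0.5) + (-0.5)·(-0.5) + (-1.5)·(-1.5) + (1.5)·(1.5)) / 3 = 5/3 = 1.6667
  S[A,B] = ((0.5)·(0) + (-0.5)·(2) + (-1.5)·(-3) + (1.5)·(1)) / 3 = 5/3 = 1.6667
  S[B,B] = ((0)·(0) + (2)·(2) + (-3)·(-3) + (1)·(1)) / 3 = 14/3 = 4.6667

S is symmetric (S[j,i] = S[i,j]). Assembling:

S = [[1.6667, 1.6667],
 [1.6667, 4.6667]]


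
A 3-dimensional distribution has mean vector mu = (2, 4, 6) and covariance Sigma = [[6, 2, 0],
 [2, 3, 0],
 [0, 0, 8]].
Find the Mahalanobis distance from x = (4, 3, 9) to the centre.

Step 1 — centre the observation: (x - mu) = (2, -1, 3).

Step 2 — invert Sigma (cofactor / det for 3×3, or solve directly):
  Sigma^{-1} = [[0.2143, -0.1429, 0],
 [-0.1429, 0.4286, 0],
 [0, 0, 0.125]].

Step 3 — form the quadratic (x - mu)^T · Sigma^{-1} · (x - mu):
  Sigma^{-1} · (x - mu) = (0.5714, -0.7143, 0.375).
  (x - mu)^T · [Sigma^{-1} · (x - mu)] = (2)·(0.5714) + (-1)·(-0.7143) + (3)·(0.375) = 2.9821.

Step 4 — take square root: d = √(2.9821) ≈ 1.7269.

d(x, mu) = √(2.9821) ≈ 1.7269


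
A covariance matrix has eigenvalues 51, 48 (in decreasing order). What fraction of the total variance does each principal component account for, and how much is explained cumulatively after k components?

Step 1 — total variance = trace(Sigma) = Σ λ_i = 51 + 48 = 99.

Step 2 — fraction explained by component i = λ_i / Σ λ:
  PC1: 51/99 = 0.5152
  PC2: 48/99 = 0.4848

Step 3 — cumulative fraction after k components = (λ_1 + ... + λ_k) / Σ λ:
  k = 1: 51/99 = 0.5152
  k = 2: (51 + 48)/99 = 99/99 = 1

Summary (fraction, with percent):

explained: PC1 0.5152 (51.52%), PC2 0.4848 (48.48%);  cumulative: 0.5152, 1


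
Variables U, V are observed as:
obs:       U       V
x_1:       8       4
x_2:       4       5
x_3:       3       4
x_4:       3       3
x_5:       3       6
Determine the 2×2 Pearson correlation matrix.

Step 1 — column means:
  mean(U) = (8 + 4 + 3 + 3 + 3) / 5 = 21/5 = 4.2
  mean(V) = (4 + 5 + 4 + 3 + 6) / 5 = 22/5 = 4.4

Step 2 — sample variances and covariances s[i,j] = (1/(n-1)) · Σ_k (x_{k,i} - mean_i) · (x_{k,j} - mean_j), with n-1 = 4:
  s[U,U] = ((3.8)·(3.8) + (-0.2)·(-0.2) + (-1.2)·(-1.2) + (-1.2)·(-1.2) + (-1.2)·(-1.2)) / 4 = 18.8/4 = 4.7
  s[U,V] = ((3.8)·(-0.4) + (-0.2)·(0.6) + (-1.2)·(-0.4) + (-1.2)·(-1.4) + (-1.2)·(1.6)) / 4 = -1.4/4 = -0.35
  s[V,V] = ((-0.4)·(-0.4) + (0.6)·(0.6) + (-0.4)·(-0.4) + (-1.4)·(-1.4) + (1.6)·(1.6)) / 4 = 5.2/4 = 1.3
  Sample standard deviations s_i = √(s[i,i]):
  s(U) = √(4.7) = 2.1679
  s(V) = √(1.3) = 1.1402

Step 3 — r_{ij} = s_{ij} / (s_i · s_j):
  r[U,U] = 1 (diagonal).
  r[U,V] = -0.35 / (2.1679 · 1.1402) = -0.35 / 2.4718 = -0.1416
  r[V,V] = 1 (diagonal).

R is symmetric with unit diagonal. Assembling:

R = [[1, -0.1416],
 [-0.1416, 1]]


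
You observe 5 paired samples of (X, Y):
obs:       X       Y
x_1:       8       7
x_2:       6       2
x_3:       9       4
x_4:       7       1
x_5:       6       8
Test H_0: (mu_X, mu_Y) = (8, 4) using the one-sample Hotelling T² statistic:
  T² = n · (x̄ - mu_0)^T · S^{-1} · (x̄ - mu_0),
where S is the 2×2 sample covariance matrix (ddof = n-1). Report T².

Step 1 — sample mean vector:
  mean(X) = (8 + 6 + 9 + 7 + 6) / 5 = 36/5 = 7.2
  mean(Y) = (7 + 2 + 4 + 1 + 8) / 5 = 22/5 = 4.4
  x̄ = (7.2, 4.4),  deviation x̄ - mu_0 = (7.2, 4.4) - (8, 4) = (-0.8, 0.4).

Step 2 — sample covariance matrix, S[i,j] = (1/(n-1)) · Σ_k (x_{k,i} - mean_i) · (x_{k,j} - mean_j), divisor n-1 = 4:
  S[X,X] = ((0.8)·(0.8) + (-1.2)·(-1.2) + (1.8)·(1.8) + (-0.2)·(-0.2) + (-1.2)·(-1.2)) / 4 = 6.8/4 = 1.7
  S[X,Y] = ((0.8)·(2.6) + (-1.2)·(-2.4) + (1.8)·(-0.4) + (-0.2)·(-3.4) + (-1.2)·(3.6)) / 4 = 0.6/4 = 0.15
  S[Y,Y] = ((2.6)·(2.6) + (-2.4)·(-2.4) + (-0.4)·(-0.4) + (-3.4)·(-3.4) + (3.6)·(3.6)) / 4 = 37.2/4 = 9.3
  S = [[1.7, 0.15],
 [0.15, 9.3]].

Step 3 — invert S. det(S) = 1.7·9.3 - (0.15)² = 15.7875.
  S^{-1} = (1/det) · [[d, -b], [-b, a]] = [[0.5891, -0.0095],
 [-0.0095, 0.1077]].

Step 4 — quadratic form (x̄ - mu_0)^T · S^{-1} · (x̄ - mu_0):
  S^{-1} · (x̄ - mu_0) = (-0.4751, 0.0507),
  (x̄ - mu_0)^T · [...] = (-0.8)·(-0.4751) + (0.4)·(0.0507) = 0.4003.

Step 5 — scale by n: T² = 5 · 0.4003 = 2.0016.

T² ≈ 2.0016


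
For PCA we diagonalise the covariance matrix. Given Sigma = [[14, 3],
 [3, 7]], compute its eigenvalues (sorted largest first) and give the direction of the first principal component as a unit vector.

Step 1 — characteristic polynomial of 2×2 Sigma:
  det(Sigma - λI) = λ² - trace · λ + det = 0.
  trace = 14 + 7 = 21, det = 14·7 - (3)² = 89.
Step 2 — discriminant:
  Δ = trace² - 4·det = 441 - 356 = 85.
Step 3 — eigenvalues:
  λ = (trace ± √Δ)/2 = (21 ± 9.2195)/2,
  λ_1 = 15.1098,  λ_2 = 5.8902.

Step 4 — unit eigenvector for λ_1: solve (Sigma - λ_1 I)v = 0. First row:
  (14 - 15.1098)·v_x + (3)·v_y = 0, i.e. (-1.1098)·v_x + (3)·v_y = 0,
  so v ∝ (b, λ_1 - a) = (3, 1.1098) = u.
  ||u|| = √((3)² + (1.1098)²) = √(10.2316) ≈ 3.1987,
  v_1 = u/||u|| ≈ (0.9379, 0.3469) (||v_1|| = 1).

λ_1 = 15.1098,  λ_2 = 5.8902;  v_1 ≈ (0.9379, 0.3469)


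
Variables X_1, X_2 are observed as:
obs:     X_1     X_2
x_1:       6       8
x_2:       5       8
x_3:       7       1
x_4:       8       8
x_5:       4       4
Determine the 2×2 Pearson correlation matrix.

Step 1 — column means:
  mean(X_1) = (6 + 5 + 7 + 8 + 4) / 5 = 30/5 = 6
  mean(X_2) = (8 + 8 + 1 + 8 + 4) / 5 = 29/5 = 5.8

Step 2 — sample variances and covariances s[i,j] = (1/(n-1)) · Σ_k (x_{k,i} - mean_i) · (x_{k,j} - mean_j), with n-1 = 4:
  s[X_1,X_1] = ((0)·(0) + (-1)·(-1) + (1)·(1) + (2)·(2) + (-2)·(-2)) / 4 = 10/4 = 2.5
  s[X_1,X_2] = ((0)·(2.2) + (-1)·(2.2) + (1)·(-4.8) + (2)·(2.2) + (-2)·(-1.8)) / 4 = 1/4 = 0.25
  s[X_2,X_2] = ((2.2)·(2.2) + (2.2)·(2.2) + (-4.8)·(-4.8) + (2.2)·(2.2) + (-1.8)·(-1.8)) / 4 = 40.8/4 = 10.2
  Sample standard deviations s_i = √(s[i,i]):
  s(X_1) = √(2.5) = 1.5811
  s(X_2) = √(10.2) = 3.1937

Step 3 — r_{ij} = s_{ij} / (s_i · s_j):
  r[X_1,X_1] = 1 (diagonal).
  r[X_1,X_2] = 0.25 / (1.5811 · 3.1937) = 0.25 / 5.0498 = 0.0495
  r[X_2,X_2] = 1 (diagonal).

R is symmetric with unit diagonal. Assembling:

R = [[1, 0.0495],
 [0.0495, 1]]
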